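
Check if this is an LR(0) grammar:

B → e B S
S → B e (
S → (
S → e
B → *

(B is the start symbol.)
A grammar is LR(0) if no state in the canonical LR(0) collection has:
  - both a shift item (dot before a terminal) and a complete item (shift-reduce conflict), or
  - two or more complete items (reduce-reduce conflict; the accept item [B' → B .] counts as a complete item here).

Augment with B' → B and build the canonical LR(0) collection (I0 = CLOSURE({[B' → . B]}), then GOTO on every symbol after a dot until no new states appear). It has 11 states:
  I0: { [B → . *], [B → . e B S], [B' → . B] }  — shift
  I1: { [B → * .] }  — reduce
  I2: { [B' → B .] }  — accept
  I3: { [B → . *], [B → . e B S], [B → e . B S] }  — shift
  I4: { [B → . *], [B → . e B S], [B → e B . S], [S → . (], [S → . B e (], [S → . e] }  — shift
  I5: { [S → ( .] }  — reduce
  I6: { [S → B . e (] }  — shift
  I7: { [B → e B S .] }  — reduce
  I8: { [B → . *], [B → . e B S], [B → e . B S], [S → e .] }  — shift, reduce
  I9: { [S → B e . (] }  — shift
  I10: { [S → B e ( .] }  — reduce

Conflict in state I8:
  Shift-reduce conflict between [S → e .] and [B → . *]
So the grammar is NOT LR(0).

Answer: No. Shift-reduce conflict between [S → e .] and [B → . *]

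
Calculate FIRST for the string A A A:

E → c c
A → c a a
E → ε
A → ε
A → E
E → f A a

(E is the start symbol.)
{ 'c', 'f', ε }

FIRST sets of the non-terminals involved (from the grammar, by fixed-point iteration):
  FIRST(A) = { 'c', 'f', ε }

To compute FIRST(A A A), process the symbols left to right:
Symbol A is a non-terminal. Add FIRST(A) \ {ε} = { 'c', 'f' }
A is nullable (ε ∈ FIRST(A)), continue to the next symbol.
Symbol A is a non-terminal. Add FIRST(A) \ {ε} = { 'c', 'f' }
A is nullable (ε ∈ FIRST(A)), continue to the next symbol.
Symbol A is a non-terminal. Add FIRST(A) \ {ε} = { 'c', 'f' }
A is nullable (ε ∈ FIRST(A)), continue to the next symbol.
All symbols are nullable, so ε is in the result.
FIRST(A A A) = { 'c', 'f', ε }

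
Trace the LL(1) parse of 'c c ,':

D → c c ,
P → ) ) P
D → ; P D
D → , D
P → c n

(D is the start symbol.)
LL(1) parsing maintains a stack (initially the start symbol over $) and the input. At each step: if the stack top is a terminal, match it against the current input token; if it is a non-terminal N, replace it with the RHS of M[N, lookahead] (the unique production whose predict set contains the lookahead).

Stack is shown with the top on the left.

Stack    Input    Action
------------------------
D $      c c , $  output D → c c ,
c c , $  c c , $  match 'c'
c , $    c , $    match 'c'
, $      , $      match ','
$        $        accept

The string is accepted.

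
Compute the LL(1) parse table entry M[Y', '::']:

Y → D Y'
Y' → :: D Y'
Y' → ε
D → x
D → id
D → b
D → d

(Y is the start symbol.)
To find M[Y', '::'], we find productions for Y' where '::' is in the predict set (PREDICT(N → α) = (FIRST(α) \ {ε}) ∪ (FOLLOW(N) if α ⇒* ε)).

Relevant sets:
  FOLLOW(Y') = { $ }

Y' → :: D Y': PREDICT = { '::' }
  '::' is in predict set, so this production goes in M[Y', '::']
Y' → ε: PREDICT = { $ }

M[Y', '::'] = Y' → :: D Y'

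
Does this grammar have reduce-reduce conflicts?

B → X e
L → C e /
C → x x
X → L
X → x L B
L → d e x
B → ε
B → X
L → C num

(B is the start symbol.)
Augment with B' → B and build the canonical LR(0) collection (I0 = CLOSURE({[B' → . B]}), then GOTO on every symbol after a dot until no new states appear). It has 17 states:
  I0: { [B → . X e], [B → . X], [B → .], [B' → . B], [C → . x x], [L → . C e /], [L → . C num], [L → . d e x], [X → . L], [X → . x L B] }  — shift, reduce
  I1: { [B' → B .] }  — accept
  I2: { [L → C . e /], [L → C . num] }  — shift
  I3: { [X → L .] }  — reduce
  I4: { [B → X . e], [B → X .] }  — shift, reduce
  I5: { [L → d . e x] }  — shift
  I6: { [C → . x x], [C → x . x], [L → . C e /], [L → . C num], [L → . d e x], [X → x . L B] }  — shift
  I7: { [B → . X e], [B → . X], [B → .], [C → . x x], [L → . C e /], [L → . C num], [L → . d e x], [X → . L], [X → . x L B], [X → x L . B] }  — shift, reduce
  I8: { [C → x . x], [C → x x .] }  — shift, reduce
  I9: { [C → x x .] }  — reduce
  I10: { [X → x L B .] }  — reduce
  I11: { [L → d e . x] }  — shift
  I12: { [L → d e x .] }  — reduce
  I13: { [B → X e .] }  — reduce
  I14: { [L → C e . /] }  — shift
  I15: { [L → C num .] }  — reduce
  I16: { [L → C e / .] }  — reduce

No state contains more than one complete item.

Answer: No reduce-reduce conflicts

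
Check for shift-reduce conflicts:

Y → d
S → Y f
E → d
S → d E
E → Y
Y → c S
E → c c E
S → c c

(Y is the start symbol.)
Yes — I7: [Y → d .] vs [E → . c c E]; I14: [E → Y .] vs [S → Y . f]; I15: [S → c c .] vs [E → c . c E]; I16: [E → d .] vs [E → . c c E]; I17: [S → c c .] vs [E → . c c E]; I19: [S → c c .] vs [S → . c c]

Augment with Y' → Y and build the canonical LR(0) collection (I0 = CLOSURE({[Y' → . Y]}), then GOTO on every symbol after a dot until no new states appear). It has 20 states:
  I0: { [Y → . c S], [Y → . d], [Y' → . Y] }  — shift
  I1: { [Y' → Y .] }  — accept
  I2: { [S → . Y f], [S → . c c], [S → . d E], [Y → . c S], [Y → . d], [Y → c . S] }  — shift
  I3: { [Y → d .] }  — reduce
  I4: { [Y → c S .] }  — reduce
  I5: { [S → Y . f] }  — shift
  I6: { [S → . Y f], [S → . c c], [S → . d E], [S → c . c], [Y → . c S], [Y → . d], [Y → c . S] }  — shift
  I7: { [E → . Y], [E → . c c E], [E → . d], [S → d . E], [Y → . c S], [Y → . d], [Y → d .] }  — shift, reduce
  I8: { [S → d E .] }  — reduce
  I9: { [E → Y .] }  — reduce
  I10: { [E → c . c E], [S → . Y f], [S → . c c], [S → . d E], [Y → . c S], [Y → . d], [Y → c . S] }  — shift
  I11: { [E → d .], [Y → d .] }  — 2 reduces
  I12: { [E → . Y], [E → . c c E], [E → . d], [E → c c . E], [S → . Y f], [S → . c c], [S → . d E], [S → c . c], [Y → . c S], [Y → . d], [Y → c . S] }  — shift
  I13: { [E → c c E .] }  — reduce
  I14: { [E → Y .], [S → Y . f] }  — shift, reduce
  I15: { [E → c . c E], [S → . Y f], [S → . c c], [S → . d E], [S → c . c], [S → c c .], [Y → . c S], [Y → . d], [Y → c . S] }  — shift, reduce
  I16: { [E → . Y], [E → . c c E], [E → . d], [E → d .], [S → d . E], [Y → . c S], [Y → . d], [Y → d .] }  — shift, 2 reduces
  I17: { [E → . Y], [E → . c c E], [E → . d], [E → c c . E], [S → . Y f], [S → . c c], [S → . d E], [S → c . c], [S → c c .], [Y → . c S], [Y → . d], [Y → c . S] }  — shift, reduce
  I18: { [S → Y f .] }  — reduce
  I19: { [S → . Y f], [S → . c c], [S → . d E], [S → c . c], [S → c c .], [Y → . c S], [Y → . d], [Y → c . S] }  — shift, reduce

I7 contains reduce item [Y → d .] and shift items [E → . c c E], [E → . d], [Y → . c S], [Y → . d] — shift-reduce conflict.
I14 contains reduce item [E → Y .] and shift item [S → Y . f] — shift-reduce conflict.
I15 contains reduce item [S → c c .] and shift items [E → c . c E], [S → . c c], [S → c . c], [S → . d E], [Y → . c S], [Y → . d] — shift-reduce conflict.
I16 contains reduce items [E → d .], [Y → d .] and shift items [E → . c c E], [E → . d], [Y → . c S], [Y → . d] — shift-reduce conflict.
I17 contains reduce item [S → c c .] and shift items [E → . c c E], [E → . d], [S → . c c], [S → c . c], [S → . d E], [Y → . c S], [Y → . d] — shift-reduce conflict.
I19 contains reduce item [S → c c .] and shift items [S → . c c], [S → c . c], [S → . d E], [Y → . c S], [Y → . d] — shift-reduce conflict.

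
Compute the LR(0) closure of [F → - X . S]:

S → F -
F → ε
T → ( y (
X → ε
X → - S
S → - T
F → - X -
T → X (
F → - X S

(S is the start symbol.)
To compute CLOSURE, for each item [A → α.Bβ] where B is a non-terminal, add [B → .γ] for all productions B → γ; repeat for the newly added items until nothing changes.

Start with: [F → - X . S]
  [F → - X . S] has the dot before S: add [S → . F -], [S → . - T]
  [S → . F -] has the dot before F: add [F → .], [F → . - X -], [F → . - X S]
No further items can be added.

CLOSURE = { [F → - X . S], [F → . - X -], [F → . - X S], [F → .], [S → . - T], [S → . F -] }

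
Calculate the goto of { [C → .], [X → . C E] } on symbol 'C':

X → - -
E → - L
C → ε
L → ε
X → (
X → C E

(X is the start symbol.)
{ [E → . - L], [X → C . E] }

GOTO(I, 'C') = CLOSURE({ [A → αX.β] : [A → α.Xβ] ∈ I, X = 'C' })

Items with dot before 'C', with the dot advanced:
  [X → . C E] → [X → C . E]
Closure of the advanced items:
  [X → C . E] has the dot before E: add [E → . - L]

GOTO = { [E → . - L], [X → C . E] }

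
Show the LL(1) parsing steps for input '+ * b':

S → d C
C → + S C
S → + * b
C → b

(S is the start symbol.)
LL(1) parsing maintains a stack (initially the start symbol over $) and the input. At each step: if the stack top is a terminal, match it against the current input token; if it is a non-terminal N, replace it with the RHS of M[N, lookahead] (the unique production whose predict set contains the lookahead).

Stack is shown with the top on the left.

Stack    Input    Action
------------------------
S $      + * b $  output S → + * b
+ * b $  + * b $  match '+'
* b $    * b $    match '*'
b $      b $      match 'b'
$        $        accept

The string is accepted.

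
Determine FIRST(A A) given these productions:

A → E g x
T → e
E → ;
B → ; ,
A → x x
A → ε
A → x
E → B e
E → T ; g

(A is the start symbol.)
{ ';', 'e', 'x', ε }

FIRST sets of the non-terminals involved (from the grammar, by fixed-point iteration):
  FIRST(A) = { ';', 'e', 'x', ε }

To compute FIRST(A A), process the symbols left to right:
Symbol A is a non-terminal. Add FIRST(A) \ {ε} = { ';', 'e', 'x' }
A is nullable (ε ∈ FIRST(A)), continue to the next symbol.
Symbol A is a non-terminal. Add FIRST(A) \ {ε} = { ';', 'e', 'x' }
A is nullable (ε ∈ FIRST(A)), continue to the next symbol.
All symbols are nullable, so ε is in the result.
FIRST(A A) = { ';', 'e', 'x', ε }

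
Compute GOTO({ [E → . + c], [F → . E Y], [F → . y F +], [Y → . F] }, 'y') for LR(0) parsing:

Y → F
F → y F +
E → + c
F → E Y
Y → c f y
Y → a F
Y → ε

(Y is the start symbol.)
GOTO(I, 'y') = CLOSURE({ [A → αX.β] : [A → α.Xβ] ∈ I, X = 'y' })

Items with dot before 'y', with the dot advanced:
  [F → . y F +] → [F → y . F +]
Closure of the advanced items:
  [F → y . F +] has the dot before F: add [F → . y F +], [F → . E Y]
  [F → . E Y] has the dot before E: add [E → . + c]

GOTO = { [E → . + c], [F → . E Y], [F → . y F +], [F → y . F +] }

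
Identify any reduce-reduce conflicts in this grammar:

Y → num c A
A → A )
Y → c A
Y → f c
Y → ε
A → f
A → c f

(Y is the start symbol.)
A reduce-reduce conflict occurs when an LR(0) state has two complete items [A → α .] and [B → β .] — both call for a reduction, and with no lookahead the parser cannot choose between them.

Augment with Y' → Y and build the canonical LR(0) collection (I0 = CLOSURE({[Y' → . Y]}), then GOTO on every symbol after a dot until no new states appear). It has 13 states:
  I0: { [Y → . c A], [Y → . f c], [Y → . num c A], [Y → .], [Y' → . Y] }  — shift, reduce
  I1: { [Y' → Y .] }  — accept
  I2: { [A → . A )], [A → . c f], [A → . f], [Y → c . A] }  — shift
  I3: { [Y → f . c] }  — shift
  I4: { [Y → num . c A] }  — shift
  I5: { [A → . A )], [A → . c f], [A → . f], [Y → num c . A] }  — shift
  I6: { [A → A . )], [Y → num c A .] }  — shift, reduce
  I7: { [A → c . f] }  — shift
  I8: { [A → f .] }  — reduce
  I9: { [A → c f .] }  — reduce
  I10: { [A → A ) .] }  — reduce
  I11: { [Y → f c .] }  — reduce
  I12: { [A → A . )], [Y → c A .] }  — shift, reduce

No state contains more than one complete item.

Answer: No reduce-reduce conflicts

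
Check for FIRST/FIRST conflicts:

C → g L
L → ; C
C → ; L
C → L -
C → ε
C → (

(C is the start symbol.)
Yes. C → ';' L / C → L '-' on { ';' }

A FIRST/FIRST conflict occurs when two productions N → α and N → β for the same non-terminal have FIRST(α) ∩ FIRST(β) ≠ ∅ (with ε ∈ FIRST of a nullable right-hand side, so two nullable alternatives also conflict).

FIRST sets of the non-terminals at (or reachable through a nullable prefix from) the front of some alternative:
  FIRST(L) = { ';' }

Productions for C:
  C → g L: FIRST = { 'g' }
  C → ; L: FIRST = { ';' }
  C → L -: FIRST = { ';' }
  C → ε: FIRST = { ε }
  C → (: FIRST = { '(' }
L has only one production, so no FIRST/FIRST conflict is possible there.

Conflict for C: C → ; L and C → L -
  Overlap: { ';' }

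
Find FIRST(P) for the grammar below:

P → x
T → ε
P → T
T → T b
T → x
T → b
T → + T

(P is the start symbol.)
To compute FIRST(P), examine every production with P on the left-hand side, reading each right-hand side left to right until a non-nullable symbol is reached.

FIRST sets of the other non-terminals involved (by the same procedure, iterated to a fixed point):
  FIRST(T) = { '+', 'b', 'x', ε }

From P → x:
  - x is a terminal: add 'x' and stop
From P → T:
  - T is a non-terminal: add FIRST(T) \ {ε} = { '+', 'b', 'x' }
    T is nullable and nothing follows, so the whole right-hand side can vanish: ε ∈ FIRST(P)

Collecting: FIRST(P) = { '+', 'b', 'x', ε }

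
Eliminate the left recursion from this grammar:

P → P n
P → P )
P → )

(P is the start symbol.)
P is directly left-recursive. The standard transformation for
  A → A α₁ | ... | A α_m | β₁ | ... | β_n
is
  A  → β₁ A' | ... | β_n A'
  A' → α₁ A' | ... | α_m A' | ε

P → ) becomes P → ) P'
P → P n becomes P' → n P'
P → P ) becomes P' → ) P'
Add P' → ε

Resulting grammar:
P → ) P'
P' → n P'
P' → ) P'
P' → ε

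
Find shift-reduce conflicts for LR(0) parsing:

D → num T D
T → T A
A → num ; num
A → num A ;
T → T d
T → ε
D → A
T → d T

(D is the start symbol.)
Yes — I3: [T → .] vs [A → . num ; num]; I7: [T → .] vs [T → . d T]; I9: [T → d T .] vs [A → . num ; num]

A shift-reduce conflict occurs when an LR(0) state has both:
  - a complete (reduce) item [A → α .] (dot at the end), and
  - a shift item [B → β . c γ] (dot before a terminal).

Augment with D' → D and build the canonical LR(0) collection (I0 = CLOSURE({[D' → . D]}), then GOTO on every symbol after a dot until no new states appear). It has 16 states:
  I0: { [A → . num ; num], [A → . num A ;], [D → . A], [D → . num T D], [D' → . D] }  — shift
  I1: { [D → A .] }  — reduce
  I2: { [D' → D .] }  — accept
  I3: { [A → . num ; num], [A → . num A ;], [A → num . ; num], [A → num . A ;], [D → num . T D], [T → . T A], [T → . T d], [T → . d T], [T → .] }  — shift, reduce
  I4: { [A → num ; . num] }  — shift
  I5: { [A → num A . ;] }  — shift
  I6: { [A → . num ; num], [A → . num A ;], [D → . A], [D → . num T D], [D → num T . D], [T → T . A], [T → T . d] }  — shift
  I7: { [T → . T A], [T → . T d], [T → . d T], [T → .], [T → d . T] }  — shift, reduce
  I8: { [A → . num ; num], [A → . num A ;], [A → num . ; num], [A → num . A ;] }  — shift
  I9: { [A → . num ; num], [A → . num A ;], [T → T . A], [T → T . d], [T → d T .] }  — shift, reduce
  I10: { [T → T A .] }  — reduce
  I11: { [T → T d .] }  — reduce
  I12: { [D → A .], [T → T A .] }  — 2 reduces
  I13: { [D → num T D .] }  — reduce
  I14: { [A → num A ; .] }  — reduce
  I15: { [A → num ; num .] }  — reduce

I3 contains reduce item [T → .] and shift items [A → . num ; num], [A → num . ; num], [A → . num A ;], [T → . d T] — shift-reduce conflict.
I7 contains reduce item [T → .] and shift item [T → . d T] — shift-reduce conflict.
I9 contains reduce item [T → d T .] and shift items [A → . num ; num], [A → . num A ;], [T → T . d] — shift-reduce conflict.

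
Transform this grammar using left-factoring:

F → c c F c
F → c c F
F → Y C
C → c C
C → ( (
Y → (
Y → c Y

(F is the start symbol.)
F → c c F F'
F' → c
F' → ε
F → Y C
C → c C
C → ( (
Y → (
Y → c Y

Left-factoring transforms A → αβ₁ | αβ₂ into A → αA' and A' → β₁ | β₂
(α is the longest common prefix among the alternatives). Repeat until
no nonterminal has two alternatives with a common prefix.

Round 1: F has alternatives sharing prefix 'c c F'. Introduce F': F → c c F F'
  Add: F' → c
  Add: F' → ε

No remaining common prefixes — done.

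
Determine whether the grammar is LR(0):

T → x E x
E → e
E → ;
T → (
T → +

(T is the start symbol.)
A grammar is LR(0) if no state in the canonical LR(0) collection has:
  - both a shift item (dot before a terminal) and a complete item (shift-reduce conflict), or
  - two or more complete items (reduce-reduce conflict; the accept item [T' → T .] counts as a complete item here).

Augment with T' → T and build the canonical LR(0) collection (I0 = CLOSURE({[T' → . T]}), then GOTO on every symbol after a dot until no new states appear). It has 9 states:
  I0: { [T → . (], [T → . +], [T → . x E x], [T' → . T] }  — shift
  I1: { [T → ( .] }  — reduce
  I2: { [T → + .] }  — reduce
  I3: { [T' → T .] }  — accept
  I4: { [E → . ;], [E → . e], [T → x . E x] }  — shift
  I5: { [E → ; .] }  — reduce
  I6: { [T → x E . x] }  — shift
  I7: { [E → e .] }  — reduce
  I8: { [T → x E x .] }  — reduce

Every state is either a pure shift/goto state or contains exactly one complete item and nothing to shift — no conflicts. The grammar is LR(0).

Answer: Yes, the grammar is LR(0)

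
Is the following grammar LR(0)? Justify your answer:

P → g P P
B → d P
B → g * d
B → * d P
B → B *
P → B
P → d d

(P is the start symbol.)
A grammar is LR(0) if no state in the canonical LR(0) collection has:
  - both a shift item (dot before a terminal) and a complete item (shift-reduce conflict), or
  - two or more complete items (reduce-reduce conflict; the accept item [P' → P .] counts as a complete item here).

Augment with P' → P and build the canonical LR(0) collection (I0 = CLOSURE({[P' → . P]}), then GOTO on every symbol after a dot until no new states appear). It has 15 states:
  I0: { [B → . * d P], [B → . B *], [B → . d P], [B → . g * d], [P → . B], [P → . d d], [P → . g P P], [P' → . P] }  — shift
  I1: { [B → * . d P] }  — shift
  I2: { [B → B . *], [P → B .] }  — shift, reduce
  I3: { [P' → P .] }  — accept
  I4: { [B → . * d P], [B → . B *], [B → . d P], [B → . g * d], [B → d . P], [P → . B], [P → . d d], [P → . g P P], [P → d . d] }  — shift
  I5: { [B → . * d P], [B → . B *], [B → . d P], [B → . g * d], [B → g . * d], [P → . B], [P → . d d], [P → . g P P], [P → g . P P] }  — shift
  I6: { [B → * . d P], [B → g * . d] }  — shift
  I7: { [B → . * d P], [B → . B *], [B → . d P], [B → . g * d], [P → . B], [P → . d d], [P → . g P P], [P → g P . P] }  — shift
  I8: { [P → g P P .] }  — reduce
  I9: { [B → * d . P], [B → . * d P], [B → . B *], [B → . d P], [B → . g * d], [B → g * d .], [P → . B], [P → . d d], [P → . g P P] }  — shift, reduce
  I10: { [B → * d P .] }  — reduce
  I11: { [B → d P .] }  — reduce
  I12: { [B → . * d P], [B → . B *], [B → . d P], [B → . g * d], [B → d . P], [P → . B], [P → . d d], [P → . g P P], [P → d . d], [P → d d .] }  — shift, reduce
  I13: { [B → B * .] }  — reduce
  I14: { [B → * d . P], [B → . * d P], [B → . B *], [B → . d P], [B → . g * d], [P → . B], [P → . d d], [P → . g P P] }  — shift

Conflict in state I2:
  Shift-reduce conflict between [P → B .] and [B → B . *]
So the grammar is NOT LR(0).

Answer: No. Shift-reduce conflict between [P → B .] and [B → B . *]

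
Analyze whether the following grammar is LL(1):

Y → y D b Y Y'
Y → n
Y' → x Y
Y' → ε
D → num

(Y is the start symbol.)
No. Predict set conflict for Y': { 'x' }

A grammar is LL(1) if for each non-terminal N with multiple productions, the predict sets of those productions are pairwise disjoint, where PREDICT(N → α) = (FIRST(α) \ {ε}) ∪ (FOLLOW(N) if α ⇒* ε).

Relevant sets:
  FOLLOW(Y') = { $, 'x' }

For Y:
  PREDICT(Y → y D b Y Y') = { 'y' }
  PREDICT(Y → n) = { 'n' }
For Y':
  PREDICT(Y' → x Y) = { 'x' }
  PREDICT(Y' → ε) = { $, 'x' }
D has a single production, so nothing to check there.

Conflict found: Predict set conflict for Y': { 'x' }
The grammar is NOT LL(1).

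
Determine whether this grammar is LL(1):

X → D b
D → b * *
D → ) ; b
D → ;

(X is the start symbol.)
Yes, the grammar is LL(1).

A grammar is LL(1) if for each non-terminal N with multiple productions, the predict sets of those productions are pairwise disjoint, where PREDICT(N → α) = (FIRST(α) \ {ε}) ∪ (FOLLOW(N) if α ⇒* ε).

For D:
  PREDICT(D → b '*' '*') = { 'b' }
  PREDICT(D → ')' ';' b) = { ')' }
  PREDICT(D → ';') = { ';' }
X has a single production, so nothing to check there.

All predict sets are disjoint. The grammar IS LL(1).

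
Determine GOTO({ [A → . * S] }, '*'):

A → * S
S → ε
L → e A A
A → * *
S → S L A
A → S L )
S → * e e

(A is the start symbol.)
GOTO(I, '*') = CLOSURE({ [A → αX.β] : [A → α.Xβ] ∈ I, X = '*' })

Items with dot before '*', with the dot advanced:
  [A → . * S] → [A → * . S]
Closure of the advanced items:
  [A → * . S] has the dot before S: add [S → .], [S → . S L A], [S → . * e e]

GOTO = { [A → * . S], [S → . * e e], [S → . S L A], [S → .] }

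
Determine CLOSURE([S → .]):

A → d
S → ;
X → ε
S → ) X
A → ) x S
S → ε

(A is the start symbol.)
{ [S → .] }

To compute CLOSURE, for each item [A → α.Bβ] where B is a non-terminal, add [B → .γ] for all productions B → γ; repeat for the newly added items until nothing changes.

Start with: [S → .]
The dot is at the end, so nothing is added.

CLOSURE = { [S → .] }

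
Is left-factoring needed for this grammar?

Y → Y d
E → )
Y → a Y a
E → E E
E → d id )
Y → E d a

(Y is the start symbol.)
Left-factoring is needed when two productions for the same non-terminal
share a common prefix on the right-hand side.

Productions for Y:
  Y → Y d
  Y → a Y a
  Y → E d a
Productions for E:
  E → )
  E → E E
  E → d id )

No common prefixes found.

Answer: No, left-factoring is not needed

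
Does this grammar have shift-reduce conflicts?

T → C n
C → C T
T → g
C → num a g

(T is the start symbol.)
Augment with T' → T and build the canonical LR(0) collection (I0 = CLOSURE({[T' → . T]}), then GOTO on every symbol after a dot until no new states appear). It has 9 states:
  I0: { [C → . C T], [C → . num a g], [T → . C n], [T → . g], [T' → . T] }  — shift
  I1: { [C → . C T], [C → . num a g], [C → C . T], [T → . C n], [T → . g], [T → C . n] }  — shift
  I2: { [T' → T .] }  — accept
  I3: { [T → g .] }  — reduce
  I4: { [C → num . a g] }  — shift
  I5: { [C → num a . g] }  — shift
  I6: { [C → num a g .] }  — reduce
  I7: { [C → C T .] }  — reduce
  I8: { [T → C n .] }  — reduce

No state contains both a complete item and a shift item.

Answer: No shift-reduce conflicts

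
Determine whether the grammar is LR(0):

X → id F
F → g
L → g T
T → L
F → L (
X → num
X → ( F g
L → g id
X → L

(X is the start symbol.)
A grammar is LR(0) if no state in the canonical LR(0) collection has:
  - both a shift item (dot before a terminal) and a complete item (shift-reduce conflict), or
  - two or more complete items (reduce-reduce conflict; the accept item [X' → X .] counts as a complete item here).

Augment with X' → X and build the canonical LR(0) collection (I0 = CLOSURE({[X' → . X]}), then GOTO on every symbol after a dot until no new states appear). It has 16 states:
  I0: { [L → . g T], [L → . g id], [X → . ( F g], [X → . L], [X → . id F], [X → . num], [X' → . X] }  — shift
  I1: { [F → . L (], [F → . g], [L → . g T], [L → . g id], [X → ( . F g] }  — shift
  I2: { [X → L .] }  — reduce
  I3: { [X' → X .] }  — accept
  I4: { [L → . g T], [L → . g id], [L → g . T], [L → g . id], [T → . L] }  — shift
  I5: { [F → . L (], [F → . g], [L → . g T], [L → . g id], [X → id . F] }  — shift
  I6: { [X → num .] }  — reduce
  I7: { [X → id F .] }  — reduce
  I8: { [F → L . (] }  — shift
  I9: { [F → g .], [L → . g T], [L → . g id], [L → g . T], [L → g . id], [T → . L] }  — shift, reduce
  I10: { [T → L .] }  — reduce
  I11: { [L → g T .] }  — reduce
  I12: { [L → g id .] }  — reduce
  I13: { [F → L ( .] }  — reduce
  I14: { [X → ( F . g] }  — shift
  I15: { [X → ( F g .] }  — reduce

Conflict in state I9:
  Shift-reduce conflict between [F → g .] and [L → . g T]
So the grammar is NOT LR(0).

Answer: No. Shift-reduce conflict between [F → g .] and [L → . g T]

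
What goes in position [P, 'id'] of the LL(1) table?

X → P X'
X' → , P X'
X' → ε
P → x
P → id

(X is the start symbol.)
To find M[P, 'id'], we find productions for P where 'id' is in the predict set (PREDICT(N → α) = (FIRST(α) \ {ε}) ∪ (FOLLOW(N) if α ⇒* ε)).

P → x: PREDICT = { 'x' }
P → id: PREDICT = { 'id' }
  'id' is in predict set, so this production goes in M[P, 'id']

M[P, 'id'] = P → id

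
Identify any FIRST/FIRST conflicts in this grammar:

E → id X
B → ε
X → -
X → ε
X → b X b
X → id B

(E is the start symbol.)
Productions for X:
  X → -: FIRST = { '-' }
  X → ε: FIRST = { ε }
  X → b X b: FIRST = { 'b' }
  X → id B: FIRST = { 'id' }
E, B have only one production, so no FIRST/FIRST conflict is possible there.

All alternatives of each non-terminal have pairwise disjoint FIRST sets.

Answer: No FIRST/FIRST conflicts.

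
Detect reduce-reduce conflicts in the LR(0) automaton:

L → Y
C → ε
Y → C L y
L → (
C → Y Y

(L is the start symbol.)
Yes — I4: [C → .] vs [L → Y .]; I5: [C → .] vs [C → Y Y .]

A reduce-reduce conflict occurs when an LR(0) state has two complete items [A → α .] and [B → β .] — both call for a reduction, and with no lookahead the parser cannot choose between them.

Augment with L' → L and build the canonical LR(0) collection (I0 = CLOSURE({[L' → . L]}), then GOTO on every symbol after a dot until no new states appear). It has 8 states:
  I0: { [C → . Y Y], [C → .], [L → . (], [L → . Y], [L' → . L], [Y → . C L y] }  — shift, reduce
  I1: { [L → ( .] }  — reduce
  I2: { [C → . Y Y], [C → .], [L → . (], [L → . Y], [Y → . C L y], [Y → C . L y] }  — shift, reduce
  I3: { [L' → L .] }  — accept
  I4: { [C → . Y Y], [C → .], [C → Y . Y], [L → Y .], [Y → . C L y] }  — 2 reduces
  I5: { [C → . Y Y], [C → .], [C → Y . Y], [C → Y Y .], [Y → . C L y] }  — 2 reduces
  I6: { [Y → C L . y] }  — shift
  I7: { [Y → C L y .] }  — reduce

I4 contains complete items [C → .], [L → Y .] — reduce-reduce conflict.
I5 contains complete items [C → .], [C → Y Y .] — reduce-reduce conflict.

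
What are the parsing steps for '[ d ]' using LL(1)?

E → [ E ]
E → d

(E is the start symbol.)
LL(1) parsing maintains a stack (initially the start symbol over $) and the input. At each step: if the stack top is a terminal, match it against the current input token; if it is a non-terminal N, replace it with the RHS of M[N, lookahead] (the unique production whose predict set contains the lookahead).

Stack is shown with the top on the left.

Stack    Input    Action
------------------------
E $      [ d ] $  output E → [ E ]
[ E ] $  [ d ] $  match '['
E ] $    d ] $    output E → d
d ] $    d ] $    match 'd'
] $      ] $      match ']'
$        $        accept

The string is accepted.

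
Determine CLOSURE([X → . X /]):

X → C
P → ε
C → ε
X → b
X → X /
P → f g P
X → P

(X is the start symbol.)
{ [C → .], [P → . f g P], [P → .], [X → . C], [X → . P], [X → . X /], [X → . b] }

To compute CLOSURE, for each item [A → α.Bβ] where B is a non-terminal, add [B → .γ] for all productions B → γ; repeat for the newly added items until nothing changes.

Start with: [X → . X /]
  [X → . X /] has the dot before X: add [X → . C], [X → . b], [X → . P]
  [X → . C] has the dot before C: add [C → .]
  [X → . P] has the dot before P: add [P → .], [P → . f g P]
No further items can be added.

CLOSURE = { [C → .], [P → . f g P], [P → .], [X → . C], [X → . P], [X → . X /], [X → . b] }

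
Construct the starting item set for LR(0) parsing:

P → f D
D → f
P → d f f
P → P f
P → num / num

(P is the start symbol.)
First, augment the grammar with P' → P
I₀ = CLOSURE({ [P' → . P] }):
  [P' → . P] has the dot before P: add [P → . f D], [P → . d f f], [P → . P f], [P → . num / num]
No further items can be added.

I₀ = { [P → . P f], [P → . d f f], [P → . f D], [P → . num / num], [P' → . P] }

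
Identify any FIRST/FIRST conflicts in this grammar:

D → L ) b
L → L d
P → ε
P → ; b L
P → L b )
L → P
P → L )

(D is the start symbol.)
A FIRST/FIRST conflict occurs when two productions N → α and N → β for the same non-terminal have FIRST(α) ∩ FIRST(β) ≠ ∅ (with ε ∈ FIRST of a nullable right-hand side, so two nullable alternatives also conflict).

FIRST sets of the non-terminals at (or reachable through a nullable prefix from) the front of some alternative:
  FIRST(L) = { ')', ';', 'b', 'd', ε }
  FIRST(P) = { ')', ';', 'b', 'd', ε }

Productions for L:
  L → L d: FIRST = { ')', ';', 'b', 'd' }
  L → P: FIRST = { ')', ';', 'b', 'd', ε }
Productions for P:
  P → ε: FIRST = { ε }
  P → ; b L: FIRST = { ';' }
  P → L b ): FIRST = { ')', ';', 'b', 'd' }
  P → L ): FIRST = { ')', ';', 'b', 'd' }
D has only one production, so no FIRST/FIRST conflict is possible there.

Conflict for L: L → L d and L → P
  Overlap: { ')', ';', 'b', 'd' }
Conflict for P: P → ; b L and P → L b )
  Overlap: { ';' }
Conflict for P: P → ; b L and P → L )
  Overlap: { ';' }
Conflict for P: P → L b ) and P → L )
  Overlap: { ')', ';', 'b', 'd' }

Answer: Yes. L → L d / L → P on { ')', ';', 'b', 'd' }; P → ';' b L / P → L b ')' on { ';' }; P → ';' b L / P → L ')' on { ';' }; P → L b ')' / P → L ')' on { ')', ';', 'b', 'd' }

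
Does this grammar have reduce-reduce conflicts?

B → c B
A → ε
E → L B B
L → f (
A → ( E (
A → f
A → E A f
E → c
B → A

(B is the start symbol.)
Yes — I6: [A → .] vs [E → c .]

A reduce-reduce conflict occurs when an LR(0) state has two complete items [A → α .] and [B → β .] — both call for a reduction, and with no lookahead the parser cannot choose between them.

Augment with B' → B and build the canonical LR(0) collection (I0 = CLOSURE({[B' → . B]}), then GOTO on every symbol after a dot until no new states appear). It has 18 states:
  I0: { [A → . ( E (], [A → . E A f], [A → . f], [A → .], [B → . A], [B → . c B], [B' → . B], [E → . L B B], [E → . c], [L → . f (] }  — shift, reduce
  I1: { [A → ( . E (], [E → . L B B], [E → . c], [L → . f (] }  — shift
  I2: { [B → A .] }  — reduce
  I3: { [B' → B .] }  — accept
  I4: { [A → . ( E (], [A → . E A f], [A → . f], [A → .], [A → E . A f], [E → . L B B], [E → . c], [L → . f (] }  — shift, reduce
  I5: { [A → . ( E (], [A → . E A f], [A → . f], [A → .], [B → . A], [B → . c B], [E → . L B B], [E → . c], [E → L . B B], [L → . f (] }  — shift, reduce
  I6: { [A → . ( E (], [A → . E A f], [A → . f], [A → .], [B → . A], [B → . c B], [B → c . B], [E → . L B B], [E → . c], [E → c .], [L → . f (] }  — shift, 2 reduces
  I7: { [A → f .], [L → f . (] }  — shift, reduce
  I8: { [L → f ( .] }  — reduce
  I9: { [B → c B .] }  — reduce
  I10: { [A → . ( E (], [A → . E A f], [A → . f], [A → .], [B → . A], [B → . c B], [E → . L B B], [E → . c], [E → L B . B], [L → . f (] }  — shift, reduce
  I11: { [E → L B B .] }  — reduce
  I12: { [A → E A . f] }  — shift
  I13: { [E → c .] }  — reduce
  I14: { [A → E A f .] }  — reduce
  I15: { [A → ( E . (] }  — shift
  I16: { [L → f . (] }  — shift
  I17: { [A → ( E ( .] }  — reduce

I6 contains complete items [A → .], [E → c .] — reduce-reduce conflict.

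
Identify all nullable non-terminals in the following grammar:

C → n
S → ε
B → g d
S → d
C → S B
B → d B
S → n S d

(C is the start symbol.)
{ 'S' }

A non-terminal is nullable if it can derive ε (the empty string): either it has an ε-production, or it has a production whose right-hand side consists entirely of nullable non-terminals.

ε-productions: S → ε
So S is immediately nullable.
No further non-terminal can be added: every production for the remaining non-terminals contains a terminal or a non-nullable non-terminal.
Nullable = { 'S' }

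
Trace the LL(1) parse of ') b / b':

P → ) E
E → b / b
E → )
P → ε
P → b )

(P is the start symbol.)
LL(1) parsing maintains a stack (initially the start symbol over $) and the input. At each step: if the stack top is a terminal, match it against the current input token; if it is a non-terminal N, replace it with the RHS of M[N, lookahead] (the unique production whose predict set contains the lookahead).

Stack is shown with the top on the left.

Stack    Input      Action
--------------------------
P $      ) b / b $  output P → ) E
) E $    ) b / b $  match ')'
E $      b / b $    output E → b / b
b / b $  b / b $    match 'b'
/ b $    / b $      match '/'
b $      b $        match 'b'
$        $          accept

The string is accepted.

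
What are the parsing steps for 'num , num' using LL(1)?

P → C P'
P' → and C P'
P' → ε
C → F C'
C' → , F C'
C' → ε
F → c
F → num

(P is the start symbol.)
Stack is shown with the top on the left.

Stack        Input        Action
--------------------------------
P $          num , num $  output P → C P'
C P' $       num , num $  output C → F C'
F C' P' $    num , num $  output F → num
num C' P' $  num , num $  match 'num'
C' P' $      , num $      output C' → , F C'
, F C' P' $  , num $      match ','
F C' P' $    num $        output F → num
num C' P' $  num $        match 'num'
C' P' $      $            output C' → ε
P' $         $            output P' → ε
$            $            accept

The string is accepted.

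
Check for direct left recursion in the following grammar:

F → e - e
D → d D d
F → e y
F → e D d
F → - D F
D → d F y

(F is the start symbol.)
Direct left recursion occurs when N → N α for some non-terminal N (the right-hand side begins with the left-hand side itself).

F → e - e: starts with e
D → d D d: starts with d
F → e y: starts with e
F → e D d: starts with e
F → - D F: starts with '-'
D → d F y: starts with d

No direct left recursion found.

Answer: No direct left recursion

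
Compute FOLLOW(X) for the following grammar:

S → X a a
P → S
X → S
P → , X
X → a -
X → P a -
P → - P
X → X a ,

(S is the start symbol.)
{ 'a' }

In S → X a a: X is followed by a a, add FIRST(a a) \ {ε} = { 'a' }
In P → , X: X is at the end, add FOLLOW(P)
In X → X a ,: X is followed by a ',', add FIRST(a ',') \ {ε} = { 'a' }

The FOLLOW sets referred to above (computed the same way, to a fixed point):
  FOLLOW(P) = { 'a' }

Taking the union: FOLLOW(X) = { 'a' }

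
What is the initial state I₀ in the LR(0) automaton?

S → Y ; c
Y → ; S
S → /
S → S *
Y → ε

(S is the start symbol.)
{ [S → . /], [S → . S *], [S → . Y ; c], [S' → . S], [Y → . ; S], [Y → .] }

First, augment the grammar with S' → S
I₀ = CLOSURE({ [S' → . S] }):
  [S' → . S] has the dot before S: add [S → . Y ; c], [S → . /], [S → . S *]
  [S → . Y ; c] has the dot before Y: add [Y → . ; S], [Y → .]
No further items can be added.

I₀ = { [S → . /], [S → . S *], [S → . Y ; c], [S' → . S], [Y → . ; S], [Y → .] }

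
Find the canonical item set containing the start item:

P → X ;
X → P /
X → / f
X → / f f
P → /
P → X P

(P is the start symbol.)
{ [P → . /], [P → . X ;], [P → . X P], [P' → . P], [X → . / f f], [X → . / f], [X → . P /] }

First, augment the grammar with P' → P
I₀ = CLOSURE({ [P' → . P] }):
  [P' → . P] has the dot before P: add [P → . X ;], [P → . /], [P → . X P]
  [P → . X ;] has the dot before X: add [X → . P /], [X → . / f], [X → . / f f]
No further items can be added.

I₀ = { [P → . /], [P → . X ;], [P → . X P], [P' → . P], [X → . / f f], [X → . / f], [X → . P /] }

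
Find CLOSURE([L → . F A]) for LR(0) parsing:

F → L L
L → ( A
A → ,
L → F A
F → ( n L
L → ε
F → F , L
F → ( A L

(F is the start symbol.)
Start with: [L → . F A]
  [L → . F A] has the dot before F: add [F → . L L], [F → . ( n L], [F → . F , L], [F → . ( A L]
  [F → . L L] has the dot before L: add [L → . ( A], [L → .]
No further items can be added.

CLOSURE = { [F → . ( A L], [F → . ( n L], [F → . F , L], [F → . L L], [L → . ( A], [L → . F A], [L → .] }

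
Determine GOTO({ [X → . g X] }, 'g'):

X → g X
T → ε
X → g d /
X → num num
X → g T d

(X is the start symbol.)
GOTO(I, 'g') = CLOSURE({ [A → αX.β] : [A → α.Xβ] ∈ I, X = 'g' })

Items with dot before 'g', with the dot advanced:
  [X → . g X] → [X → g . X]
Closure of the advanced items:
  [X → g . X] has the dot before X: add [X → . g X], [X → . g d /], [X → . num num], [X → . g T d]

GOTO = { [X → . g T d], [X → . g X], [X → . g d /], [X → . num num], [X → g . X] }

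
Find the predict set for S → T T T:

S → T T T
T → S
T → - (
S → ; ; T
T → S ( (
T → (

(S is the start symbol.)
{ '(', '-', ';' }

PREDICT(S → T T T) = (FIRST(RHS) \ {ε}) ∪ (FOLLOW(S) if ε ∈ FIRST(RHS), i.e. RHS ⇒* ε)
FIRST(T) = { '(', '-', ';' }
FIRST(T T T) = { '(', '-', ';' }
ε ∉ FIRST(T T T), so FOLLOW(S) is not added.
PREDICT(S → T T T) = { '(', '-', ';' }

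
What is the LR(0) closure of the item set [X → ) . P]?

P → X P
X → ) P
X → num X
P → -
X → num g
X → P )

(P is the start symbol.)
To compute CLOSURE, for each item [A → α.Bβ] where B is a non-terminal, add [B → .γ] for all productions B → γ; repeat for the newly added items until nothing changes.

Start with: [X → ) . P]
  [X → ) . P] has the dot before P: add [P → . X P], [P → . -]
  [P → . X P] has the dot before X: add [X → . ) P], [X → . num X], [X → . num g], [X → . P )]
No further items can be added.

CLOSURE = { [P → . -], [P → . X P], [X → ) . P], [X → . ) P], [X → . P )], [X → . num X], [X → . num g] }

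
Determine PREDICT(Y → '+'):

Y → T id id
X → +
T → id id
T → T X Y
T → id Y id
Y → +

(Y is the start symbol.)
{ '+' }

PREDICT(Y → '+') = (FIRST(RHS) \ {ε}) ∪ (FOLLOW(Y) if ε ∈ FIRST(RHS), i.e. RHS ⇒* ε)
FIRST('+') = { '+' }
ε ∉ FIRST('+'), so FOLLOW(Y) is not added.
PREDICT(Y → '+') = { '+' }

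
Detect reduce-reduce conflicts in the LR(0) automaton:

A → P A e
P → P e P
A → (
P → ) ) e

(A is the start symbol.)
No reduce-reduce conflicts

Augment with A' → A and build the canonical LR(0) collection (I0 = CLOSURE({[A' → . A]}), then GOTO on every symbol after a dot until no new states appear). It has 11 states:
  I0: { [A → . (], [A → . P A e], [A' → . A], [P → . ) ) e], [P → . P e P] }  — shift
  I1: { [A → ( .] }  — reduce
  I2: { [P → ) . ) e] }  — shift
  I3: { [A' → A .] }  — accept
  I4: { [A → . (], [A → . P A e], [A → P . A e], [P → . ) ) e], [P → . P e P], [P → P . e P] }  — shift
  I5: { [A → P A . e] }  — shift
  I6: { [P → . ) ) e], [P → . P e P], [P → P e . P] }  — shift
  I7: { [P → P . e P], [P → P e P .] }  — shift, reduce
  I8: { [A → P A e .] }  — reduce
  I9: { [P → ) ) . e] }  — shift
  I10: { [P → ) ) e .] }  — reduce

No state contains more than one complete item.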